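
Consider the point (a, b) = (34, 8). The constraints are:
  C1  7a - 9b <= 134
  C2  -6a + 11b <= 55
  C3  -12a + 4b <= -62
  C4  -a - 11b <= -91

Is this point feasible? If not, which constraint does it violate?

not feasible — violates C1

Constraint C1: 7a - 9b = 166, which is not ≤ 134. All other constraints are satisfied.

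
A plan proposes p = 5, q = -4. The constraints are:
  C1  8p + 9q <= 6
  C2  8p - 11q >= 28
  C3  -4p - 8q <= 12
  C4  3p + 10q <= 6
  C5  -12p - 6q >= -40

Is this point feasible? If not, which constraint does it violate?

feasible

C1: 4 ≤ 6 ✓
C2: 84 ≥ 28 ✓
C3: 12 ≤ 12 ✓
C4: -25 ≤ 6 ✓
C5: -36 ≥ -40 ✓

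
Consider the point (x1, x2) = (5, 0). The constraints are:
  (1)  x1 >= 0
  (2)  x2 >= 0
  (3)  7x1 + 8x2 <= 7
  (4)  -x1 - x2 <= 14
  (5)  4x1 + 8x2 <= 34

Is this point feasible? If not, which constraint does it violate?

not feasible — violates (3)

Constraint (3): 7x1 + 8x2 = 35, which is not ≤ 7. All other constraints are satisfied.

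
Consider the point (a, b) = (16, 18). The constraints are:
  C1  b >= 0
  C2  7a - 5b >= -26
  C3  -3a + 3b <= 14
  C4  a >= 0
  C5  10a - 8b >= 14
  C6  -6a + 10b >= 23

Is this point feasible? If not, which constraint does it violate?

feasible

C1: 18 ≥ 0 ✓
C2: 22 ≥ -26 ✓
C3: 6 ≤ 14 ✓
C4: 16 ≥ 0 ✓
C5: 16 ≥ 14 ✓
C6: 84 ≥ 23 ✓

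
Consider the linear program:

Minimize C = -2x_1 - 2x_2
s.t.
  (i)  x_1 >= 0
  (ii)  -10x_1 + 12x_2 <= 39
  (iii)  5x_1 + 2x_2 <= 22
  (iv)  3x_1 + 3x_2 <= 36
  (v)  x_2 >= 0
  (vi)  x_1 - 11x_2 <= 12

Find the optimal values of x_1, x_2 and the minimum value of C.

The optimum lies where -10x_1 + 12x_2 = 39 and 5x_1 + 2x_2 = 22.
Solving simultaneously gives x_1 = 93/40, x_2 = 83/16.

x_1 = 93/40, x_2 = 83/16, minimum C = -601/40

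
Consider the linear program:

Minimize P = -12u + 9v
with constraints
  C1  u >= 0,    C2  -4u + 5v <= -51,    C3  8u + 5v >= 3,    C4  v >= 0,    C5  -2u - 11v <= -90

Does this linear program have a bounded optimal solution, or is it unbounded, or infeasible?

From the feasible point (337/18, 43/9), moving in the direction (5, 4) keeps every constraint satisfied while P decreases without bound.

unbounded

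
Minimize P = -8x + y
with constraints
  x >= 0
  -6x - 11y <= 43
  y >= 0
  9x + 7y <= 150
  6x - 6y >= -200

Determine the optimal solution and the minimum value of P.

x = 50/3, y = 0, minimum P = -400/3

Extreme points and P = -8x + y:
  (0, 0) → P = 0
  (0, 150/7) → P = 150/7
  (50/3, 0) → P = -400/3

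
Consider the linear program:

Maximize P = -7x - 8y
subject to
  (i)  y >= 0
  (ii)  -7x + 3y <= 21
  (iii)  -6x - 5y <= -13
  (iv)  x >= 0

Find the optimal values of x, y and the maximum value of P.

The feasible region is unbounded (it extends along (3, 7), (1, 0)), but P strictly decreases along every unbounded feasible direction, so there is no improving ray and the maximum is attained at a vertex.

The binding constraints are y = 0 and -6x - 5y = -13.
Solving simultaneously gives x = 13/6, y = 0.

x = 13/6, y = 0, maximum P = -91/6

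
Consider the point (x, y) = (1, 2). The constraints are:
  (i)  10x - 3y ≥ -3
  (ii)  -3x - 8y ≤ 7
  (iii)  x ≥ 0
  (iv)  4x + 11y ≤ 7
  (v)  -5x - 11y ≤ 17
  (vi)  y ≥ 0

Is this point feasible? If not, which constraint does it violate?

not feasible — violates (iv)

Constraint (iv): 4x + 11y = 26, which is not ≤ 7. All other constraints are satisfied.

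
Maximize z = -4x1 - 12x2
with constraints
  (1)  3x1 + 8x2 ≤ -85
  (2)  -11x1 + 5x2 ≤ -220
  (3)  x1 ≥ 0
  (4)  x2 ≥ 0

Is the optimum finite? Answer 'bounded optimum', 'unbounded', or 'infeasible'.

infeasible

The boundaries 3x1 + 8x2 = -85 and -11x1 + 5x2 = -220 meet at (1335/103, -1595/103), but that point violates x2 ≥ 0. Every candidate vertex is excluded by some other constraint, so the feasible region is empty.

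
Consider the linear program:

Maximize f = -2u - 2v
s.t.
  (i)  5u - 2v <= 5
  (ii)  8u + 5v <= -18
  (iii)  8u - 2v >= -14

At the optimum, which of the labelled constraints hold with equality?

Vertices and f = -2u - 2v:
  (-11/41, -130/41) → f = 282/41
  (-19/3, -55/3) → f = 148/3
  (-53/28, -4/7) → f = 69/14

The maximum is at (-19/3, -55/3). Substituting into each constraint, equality holds for (i) and (iii); the remaining constraints have slack.

(i) and (iii)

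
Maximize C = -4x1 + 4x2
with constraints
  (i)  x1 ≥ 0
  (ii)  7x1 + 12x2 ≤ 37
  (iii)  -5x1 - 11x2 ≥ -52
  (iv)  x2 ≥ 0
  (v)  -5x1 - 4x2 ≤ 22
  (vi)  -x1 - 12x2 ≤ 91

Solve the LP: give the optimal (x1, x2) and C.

x1 = 0, x2 = 37/12, maximum C = 37/3

Extreme points and C = -4x1 + 4x2:
  (0, 37/12) → C = 37/3
  (0, 0) → C = 0
  (37/7, 0) → C = -148/7

At the optimal vertex, x1 = 0 and 7x1 + 12x2 = 37.
Solving simultaneously gives x1 = 0, x2 = 37/12.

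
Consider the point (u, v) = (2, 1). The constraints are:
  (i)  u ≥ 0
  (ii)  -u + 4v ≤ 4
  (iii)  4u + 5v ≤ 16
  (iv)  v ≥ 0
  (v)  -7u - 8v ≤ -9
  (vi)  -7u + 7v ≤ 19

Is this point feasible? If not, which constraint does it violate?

(i): 2 ≥ 0 ✓
(ii): 2 ≤ 4 ✓
(iii): 13 ≤ 16 ✓
(iv): 1 ≥ 0 ✓
(v): -22 ≤ -9 ✓
(vi): -7 ≤ 19 ✓

feasible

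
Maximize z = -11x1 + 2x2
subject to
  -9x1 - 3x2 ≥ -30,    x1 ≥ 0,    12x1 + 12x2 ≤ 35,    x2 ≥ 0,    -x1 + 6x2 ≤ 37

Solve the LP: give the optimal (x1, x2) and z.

Vertices and z = -11x1 + 2x2:
  (0, 35/12) → z = 35/6
  (0, 0) → z = 0
  (35/12, 0) → z = -385/12

The binding constraints are x1 = 0 and 12x1 + 12x2 = 35.
Solving simultaneously gives x1 = 0, x2 = 35/12.

x1 = 0, x2 = 35/12, maximum z = 35/6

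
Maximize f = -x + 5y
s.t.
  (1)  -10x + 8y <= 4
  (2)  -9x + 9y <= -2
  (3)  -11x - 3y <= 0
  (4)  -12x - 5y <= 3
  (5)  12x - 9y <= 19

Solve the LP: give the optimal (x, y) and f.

Corner points and f = -x + 5y:
  (1/21, -11/63) → f = -58/63
  (17/3, 49/9) → f = 194/9
  (19/45, -209/135) → f = -1102/135

At the optimal vertex, -9x + 9y = -2 and 12x - 9y = 19.
Solving simultaneously gives x = 17/3, y = 49/9.

x = 17/3, y = 49/9, maximum f = 194/9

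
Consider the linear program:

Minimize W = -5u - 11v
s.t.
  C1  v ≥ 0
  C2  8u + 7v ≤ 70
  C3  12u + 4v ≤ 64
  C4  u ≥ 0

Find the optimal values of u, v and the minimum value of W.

u = 0, v = 10, minimum W = -110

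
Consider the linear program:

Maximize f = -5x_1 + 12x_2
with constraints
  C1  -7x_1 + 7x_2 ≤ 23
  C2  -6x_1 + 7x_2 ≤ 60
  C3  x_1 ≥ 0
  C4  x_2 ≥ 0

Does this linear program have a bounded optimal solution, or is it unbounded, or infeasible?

unbounded

From the feasible point (37, 282/7), moving in the direction (7, 6) keeps every constraint satisfied while f increases without bound.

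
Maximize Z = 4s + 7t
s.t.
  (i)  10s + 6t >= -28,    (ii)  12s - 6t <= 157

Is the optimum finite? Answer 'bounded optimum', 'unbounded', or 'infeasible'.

unbounded

From the feasible point (129/22, -953/66), moving in the direction (6, 12) keeps every constraint satisfied while Z increases without bound.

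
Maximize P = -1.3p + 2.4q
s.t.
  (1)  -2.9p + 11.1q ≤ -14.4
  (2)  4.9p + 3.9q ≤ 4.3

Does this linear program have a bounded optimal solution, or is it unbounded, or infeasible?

unbounded

From the feasible point (3463/2190, -5809/6570), moving in the direction (-11.1, -2.9) keeps every constraint satisfied while P increases without bound.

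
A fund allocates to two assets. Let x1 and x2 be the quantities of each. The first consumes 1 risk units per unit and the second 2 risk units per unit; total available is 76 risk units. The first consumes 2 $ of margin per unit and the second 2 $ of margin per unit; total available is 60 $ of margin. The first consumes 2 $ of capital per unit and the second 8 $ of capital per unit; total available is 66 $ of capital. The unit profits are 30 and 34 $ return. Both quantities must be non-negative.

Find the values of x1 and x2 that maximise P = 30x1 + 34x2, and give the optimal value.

x1 = 29, x2 = 1, maximum P = 904

Corner points and P = 30x1 + 34x2:
  (0, 0) → P = 0
  (0, 33/4) → P = 561/2
  (30, 0) → P = 900
  (29, 1) → P = 904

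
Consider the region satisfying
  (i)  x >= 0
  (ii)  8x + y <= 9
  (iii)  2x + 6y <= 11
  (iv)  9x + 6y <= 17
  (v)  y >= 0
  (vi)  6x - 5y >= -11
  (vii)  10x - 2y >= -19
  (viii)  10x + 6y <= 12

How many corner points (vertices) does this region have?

Pairwise boundary intersections that survive every other constraint:
  (0, 11/6)
  (0, 0)
  (9/8, 0)
  (21/19, 3/19)
  (1/8, 43/24)

5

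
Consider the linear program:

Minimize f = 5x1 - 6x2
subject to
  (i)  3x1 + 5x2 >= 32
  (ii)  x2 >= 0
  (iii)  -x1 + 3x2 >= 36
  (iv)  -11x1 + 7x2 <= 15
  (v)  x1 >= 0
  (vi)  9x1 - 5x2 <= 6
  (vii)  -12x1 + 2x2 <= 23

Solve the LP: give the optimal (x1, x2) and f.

x1 = 117/8, x2 = 201/8, minimum f = -621/8

Corner points and f = 5x1 - 6x2:
  (207/26, 381/26) → f = -1251/26
  (9, 15) → f = -45
  (117/8, 201/8) → f = -621/8

The binding constraints are -11x1 + 7x2 = 15 and 9x1 - 5x2 = 6.
Solving simultaneously gives x1 = 117/8, x2 = 201/8.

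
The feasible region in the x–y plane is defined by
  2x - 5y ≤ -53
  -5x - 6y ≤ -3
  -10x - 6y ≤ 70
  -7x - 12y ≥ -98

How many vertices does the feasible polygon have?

The feasible vertices (each the meet of two boundaries and inside every other half-plane) are:
  (-303/37, 271/37)
  (-146/59, 567/59)
  (-73/5, 38/3)
  (-238/13, 245/13)

4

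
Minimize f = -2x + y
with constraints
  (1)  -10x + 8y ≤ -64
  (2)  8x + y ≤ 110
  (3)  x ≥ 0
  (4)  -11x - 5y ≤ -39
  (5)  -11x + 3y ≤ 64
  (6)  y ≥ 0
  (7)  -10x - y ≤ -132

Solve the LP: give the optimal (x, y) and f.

x = 55/4, y = 0, minimum f = -55/2

Vertices and f = -2x + y:
  (472/37, 294/37) → f = -650/37
  (112/9, 68/9) → f = -52/3
  (55/4, 0) → f = -55/2
  (66/5, 0) → f = -132/5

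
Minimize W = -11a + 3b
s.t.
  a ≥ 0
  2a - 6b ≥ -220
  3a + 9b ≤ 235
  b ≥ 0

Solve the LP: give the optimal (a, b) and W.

Extreme points and W = -11a + 3b:
  (0, 235/9) → W = 235/3
  (0, 0) → W = 0
  (235/3, 0) → W = -2585/3

At the optimal vertex, 3a + 9b = 235 and b = 0.
Solving simultaneously gives a = 235/3, b = 0.

a = 235/3, b = 0, minimum W = -2585/3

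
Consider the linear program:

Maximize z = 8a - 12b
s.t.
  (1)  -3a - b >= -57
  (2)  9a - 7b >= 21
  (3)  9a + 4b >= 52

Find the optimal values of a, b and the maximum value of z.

Extreme points and z = 8a - 12b:
  (14, 15) → z = -68
  (176/3, -119) → z = 5692/3
  (448/99, 31/11) → z = 236/99

The optimum lies where -3a - b = -57 and 9a + 4b = 52.
Solving simultaneously gives a = 176/3, b = -119.

a = 176/3, b = -119, maximum z = 5692/3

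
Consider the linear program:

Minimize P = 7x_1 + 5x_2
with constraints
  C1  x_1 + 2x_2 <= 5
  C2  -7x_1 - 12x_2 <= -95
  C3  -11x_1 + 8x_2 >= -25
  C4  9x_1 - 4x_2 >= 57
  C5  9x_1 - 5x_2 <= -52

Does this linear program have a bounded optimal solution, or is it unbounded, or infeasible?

The boundaries 9x_1 - 4x_2 = 57 and 9x_1 - 5x_2 = -52 meet at (493/9, 109), but that point violates x_1 + 2x_2 ≤ 5. Every candidate vertex is excluded by some other constraint, so the feasible region is empty.

infeasible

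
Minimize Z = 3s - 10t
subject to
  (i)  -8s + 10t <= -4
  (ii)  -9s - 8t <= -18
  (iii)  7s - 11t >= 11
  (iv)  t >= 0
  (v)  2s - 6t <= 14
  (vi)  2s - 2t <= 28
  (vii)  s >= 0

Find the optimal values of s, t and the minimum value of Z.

s = 143/4, t = 87/4, minimum Z = -441/4

Vertices and Z = 3s - 10t:
  (286/155, 27/155) → Z = 588/155
  (2, 0) → Z = 6
  (143/4, 87/4) → Z = -441/4
  (7, 0) → Z = 21
  (35/2, 7/2) → Z = 35/2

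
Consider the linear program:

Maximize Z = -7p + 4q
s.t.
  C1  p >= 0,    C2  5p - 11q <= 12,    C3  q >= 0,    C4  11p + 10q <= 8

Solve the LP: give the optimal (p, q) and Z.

p = 0, q = 4/5, maximum Z = 16/5

Feasible corners and Z = -7p + 4q:
  (0, 0) → Z = 0
  (0, 4/5) → Z = 16/5
  (8/11, 0) → Z = -56/11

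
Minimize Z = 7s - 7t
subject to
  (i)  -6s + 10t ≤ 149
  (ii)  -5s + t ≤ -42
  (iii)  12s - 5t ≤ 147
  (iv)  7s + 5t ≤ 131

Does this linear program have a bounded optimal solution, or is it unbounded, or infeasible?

bounded optimum

Vertices and Z = 7s - 7t:
  (63/13, -231/13) → Z = 2058/13
  (341/32, 361/32) → Z = -35/8
  (278/19, 543/95) → Z = 5929/95
The feasible region has finitely many vertices and no improving ray; the minimum is -35/8 at (341/32, 361/32).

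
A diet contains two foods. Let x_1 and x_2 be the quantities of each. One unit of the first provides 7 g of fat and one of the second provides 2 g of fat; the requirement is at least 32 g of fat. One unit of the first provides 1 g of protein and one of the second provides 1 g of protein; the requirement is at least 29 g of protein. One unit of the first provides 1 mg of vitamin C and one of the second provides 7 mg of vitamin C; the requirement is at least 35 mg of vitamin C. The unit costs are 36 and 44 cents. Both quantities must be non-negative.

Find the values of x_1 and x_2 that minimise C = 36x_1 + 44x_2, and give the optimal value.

x_1 = 28, x_2 = 1, minimum C = 1052

The feasible region is unbounded (it extends along (0, 1), (1, 0)), but C strictly increases along every unbounded feasible direction, so there is no improving ray and the minimum is attained at a vertex.

The binding constraints are x_1 + x_2 = 29 and x_1 + 7x_2 = 35.
Solving simultaneously gives x_1 = 28, x_2 = 1.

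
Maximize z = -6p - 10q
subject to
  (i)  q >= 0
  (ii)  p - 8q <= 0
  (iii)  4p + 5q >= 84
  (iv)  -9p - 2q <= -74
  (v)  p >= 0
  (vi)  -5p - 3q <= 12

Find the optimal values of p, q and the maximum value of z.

p = 672/37, q = 84/37, maximum z = -4872/37

The feasible region is unbounded (it extends along (0, 1), (8, 1)), but z strictly decreases along every unbounded feasible direction, so there is no improving ray and the maximum is attained at a vertex.

The binding constraints are p - 8q = 0 and 4p + 5q = 84.
Solving simultaneously gives p = 672/37, q = 84/37.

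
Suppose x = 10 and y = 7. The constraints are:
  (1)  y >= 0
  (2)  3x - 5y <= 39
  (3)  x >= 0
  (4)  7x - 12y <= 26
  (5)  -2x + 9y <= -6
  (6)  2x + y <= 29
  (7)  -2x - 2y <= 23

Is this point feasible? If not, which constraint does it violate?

not feasible — violates (5)

Constraint (5): -2x + 9y = 43, which is not ≤ -6. All other constraints are satisfied.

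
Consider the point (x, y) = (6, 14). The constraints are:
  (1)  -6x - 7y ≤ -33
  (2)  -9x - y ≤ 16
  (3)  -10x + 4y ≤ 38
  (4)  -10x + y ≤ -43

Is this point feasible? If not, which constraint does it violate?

(1): -134 ≤ -33 ✓
(2): -68 ≤ 16 ✓
(3): -4 ≤ 38 ✓
(4): -46 ≤ -43 ✓

feasible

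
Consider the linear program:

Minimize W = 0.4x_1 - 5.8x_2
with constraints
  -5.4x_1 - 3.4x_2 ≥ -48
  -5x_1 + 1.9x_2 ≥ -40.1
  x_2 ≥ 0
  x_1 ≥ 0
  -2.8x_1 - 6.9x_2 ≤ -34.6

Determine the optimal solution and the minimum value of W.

x_1 = 0, x_2 = 240/17, minimum W = -1392/17

Corner points and W = 0.4x_1 - 5.8x_2:
  (0, 240/17) → W = -1392/17
  (562/73, 138/73) → W = -2878/365
  (0, 346/69) → W = -10034/345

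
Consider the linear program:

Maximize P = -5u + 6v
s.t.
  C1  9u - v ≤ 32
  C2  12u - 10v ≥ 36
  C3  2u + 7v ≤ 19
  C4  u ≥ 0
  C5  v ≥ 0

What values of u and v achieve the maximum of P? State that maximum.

u = 142/39, v = 10/13, maximum P = -530/39

Vertices and P = -5u + 6v:
  (142/39, 10/13) → P = -530/39
  (32/9, 0) → P = -160/9
  (3, 0) → P = -15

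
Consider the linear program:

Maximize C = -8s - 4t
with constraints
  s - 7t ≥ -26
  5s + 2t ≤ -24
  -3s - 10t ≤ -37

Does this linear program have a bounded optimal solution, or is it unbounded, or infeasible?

infeasible

The boundaries s - 7t = -26 and 5s + 2t = -24 meet at (-220/37, 106/37), but that point violates -3s - 10t ≤ -37. Every candidate vertex is excluded by some other constraint, so the feasible region is empty.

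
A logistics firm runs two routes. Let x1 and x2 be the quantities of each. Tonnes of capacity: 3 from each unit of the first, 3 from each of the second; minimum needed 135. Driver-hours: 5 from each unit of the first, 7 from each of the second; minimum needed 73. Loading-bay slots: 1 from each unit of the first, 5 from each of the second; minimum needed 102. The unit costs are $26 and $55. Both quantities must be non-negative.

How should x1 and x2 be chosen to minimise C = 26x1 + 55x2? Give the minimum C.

Extreme points and C = 26x1 + 55x2:
  (0, 45) → C = 2475
  (102, 0) → C = 2652
  (123/4, 57/4) → C = 6333/4
The feasible region is unbounded (it extends along (0, 1), (1, 0)), but C strictly increases along every unbounded feasible direction, so there is no improving ray and the minimum is attained at a vertex.

x1 = 123/4, x2 = 57/4, minimum C = 6333/4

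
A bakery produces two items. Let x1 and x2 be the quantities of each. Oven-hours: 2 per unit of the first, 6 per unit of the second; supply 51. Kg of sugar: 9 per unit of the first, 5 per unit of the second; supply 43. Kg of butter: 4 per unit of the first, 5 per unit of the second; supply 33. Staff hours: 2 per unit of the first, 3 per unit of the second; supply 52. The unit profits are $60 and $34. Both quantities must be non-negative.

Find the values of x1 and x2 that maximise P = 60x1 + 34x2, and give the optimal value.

Extreme points and P = 60x1 + 34x2:
  (0, 0) → P = 0
  (0, 33/5) → P = 1122/5
  (43/9, 0) → P = 860/3
  (2, 5) → P = 290

At the optimal vertex, 9x1 + 5x2 = 43 and 4x1 + 5x2 = 33.
Solving simultaneously gives x1 = 2, x2 = 5.

x1 = 2, x2 = 5, maximum P = 290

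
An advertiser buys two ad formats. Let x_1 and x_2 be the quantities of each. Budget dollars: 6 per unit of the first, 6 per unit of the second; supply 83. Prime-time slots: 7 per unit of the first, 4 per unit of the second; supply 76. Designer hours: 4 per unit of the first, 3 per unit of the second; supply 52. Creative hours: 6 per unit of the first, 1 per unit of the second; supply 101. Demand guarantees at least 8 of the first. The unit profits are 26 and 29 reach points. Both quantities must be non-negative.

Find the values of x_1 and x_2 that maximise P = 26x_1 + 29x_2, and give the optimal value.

x_1 = 8, x_2 = 5, maximum P = 353

Feasible corners and P = 26x_1 + 29x_2:
  (76/7, 0) → P = 1976/7
  (8, 0) → P = 208
  (8, 5) → P = 353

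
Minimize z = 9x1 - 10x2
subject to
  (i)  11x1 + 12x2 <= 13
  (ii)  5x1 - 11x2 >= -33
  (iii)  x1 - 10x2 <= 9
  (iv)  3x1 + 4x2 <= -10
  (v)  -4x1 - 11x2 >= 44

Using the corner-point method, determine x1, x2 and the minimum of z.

x1 = -11, x2 = -2, minimum z = -79

Extreme points and z = 9x1 - 10x2:
  (-11, -2) → z = -79
  (-77/9, -8/9) → z = -613/9
  (-341/51, -80/51) → z = -2269/51

The optimum lies where 5x1 - 11x2 = -33 and x1 - 10x2 = 9.
Solving simultaneously gives x1 = -11, x2 = -2.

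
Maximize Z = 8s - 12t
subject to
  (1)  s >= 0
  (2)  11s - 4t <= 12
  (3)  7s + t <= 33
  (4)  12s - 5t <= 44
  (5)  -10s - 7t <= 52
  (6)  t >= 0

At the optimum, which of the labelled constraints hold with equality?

Vertices and Z = 8s - 12t:
  (0, 33) → Z = -396
  (0, 0) → Z = 0
  (48/13, 93/13) → Z = -732/13
  (12/11, 0) → Z = 96/11

The maximum is at (12/11, 0). Substituting into each constraint, equality holds for (2) and (6); the remaining constraints have slack.

(2) and (6)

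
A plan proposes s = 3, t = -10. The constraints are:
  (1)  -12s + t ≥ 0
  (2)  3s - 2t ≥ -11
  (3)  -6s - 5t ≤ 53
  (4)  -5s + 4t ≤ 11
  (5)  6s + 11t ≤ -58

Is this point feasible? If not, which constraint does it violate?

not feasible — violates (1)

Constraint (1): -12s + t = -46, which is not ≥ 0. All other constraints are satisfied.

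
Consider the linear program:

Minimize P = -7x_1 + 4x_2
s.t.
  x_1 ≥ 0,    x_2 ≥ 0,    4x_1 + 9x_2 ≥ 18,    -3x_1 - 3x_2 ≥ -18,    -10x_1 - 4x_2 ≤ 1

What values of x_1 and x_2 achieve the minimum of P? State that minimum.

Corner points and P = -7x_1 + 4x_2:
  (0, 2) → P = 8
  (0, 6) → P = 24
  (9/2, 0) → P = -63/2
  (6, 0) → P = -42

x_1 = 6, x_2 = 0, minimum P = -42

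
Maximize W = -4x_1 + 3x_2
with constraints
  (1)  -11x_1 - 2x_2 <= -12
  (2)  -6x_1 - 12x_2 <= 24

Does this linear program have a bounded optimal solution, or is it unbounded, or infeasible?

From the feasible point (8/5, -14/5), moving in the direction (-2, 11) keeps every constraint satisfied while W increases without bound.

unbounded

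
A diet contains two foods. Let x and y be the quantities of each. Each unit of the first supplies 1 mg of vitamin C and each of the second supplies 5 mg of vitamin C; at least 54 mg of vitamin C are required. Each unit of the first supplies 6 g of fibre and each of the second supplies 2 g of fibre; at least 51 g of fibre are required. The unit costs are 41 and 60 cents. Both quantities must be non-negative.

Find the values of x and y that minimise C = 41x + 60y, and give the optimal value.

x = 21/4, y = 39/4, minimum C = 3201/4

The feasible region is unbounded (it extends along (0, 1), (1, 0)), but C strictly increases along every unbounded feasible direction, so there is no improving ray and the minimum is attained at a vertex.

The binding constraints are x + 5y = 54 and 6x + 2y = 51.
Solving simultaneously gives x = 21/4, y = 39/4.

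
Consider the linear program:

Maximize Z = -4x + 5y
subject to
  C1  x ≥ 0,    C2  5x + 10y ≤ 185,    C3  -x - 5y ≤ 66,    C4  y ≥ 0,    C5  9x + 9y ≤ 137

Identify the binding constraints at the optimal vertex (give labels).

C1 and C5

Vertices and Z = -4x + 5y:
  (0, 0) → Z = 0
  (0, 137/9) → Z = 685/9
  (137/9, 0) → Z = -548/9

The maximum is at (0, 137/9). Substituting into each constraint, equality holds for C1 and C5; the remaining constraints have slack.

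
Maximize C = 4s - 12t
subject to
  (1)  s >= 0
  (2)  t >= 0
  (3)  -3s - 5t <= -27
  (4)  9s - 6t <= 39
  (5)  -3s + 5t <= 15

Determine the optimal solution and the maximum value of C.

s = 17/3, t = 2, maximum C = -4/3

Vertices and C = 4s - 12t:
  (17/3, 2) → C = -4/3
  (2, 21/5) → C = -212/5
  (95/9, 28/3) → C = -628/9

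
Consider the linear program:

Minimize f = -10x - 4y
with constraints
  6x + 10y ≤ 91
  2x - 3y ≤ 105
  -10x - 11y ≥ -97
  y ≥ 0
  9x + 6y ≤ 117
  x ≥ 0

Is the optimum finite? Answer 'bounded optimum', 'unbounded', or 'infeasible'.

bounded optimum

Vertices and f = -10x - 4y:
  (97/10, 0) → f = -97
  (0, 97/11) → f = -388/11
  (0, 0) → f = 0
The feasible region has finitely many vertices and no improving ray; the minimum is -97 at (97/10, 0).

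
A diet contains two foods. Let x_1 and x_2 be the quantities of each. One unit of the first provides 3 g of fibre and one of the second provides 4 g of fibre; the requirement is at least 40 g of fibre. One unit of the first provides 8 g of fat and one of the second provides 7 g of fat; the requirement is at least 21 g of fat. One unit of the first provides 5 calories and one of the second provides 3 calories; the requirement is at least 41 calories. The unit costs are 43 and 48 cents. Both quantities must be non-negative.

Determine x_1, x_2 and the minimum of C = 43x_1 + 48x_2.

x_1 = 4, x_2 = 7, minimum C = 508

Corner points and C = 43x_1 + 48x_2:
  (0, 41/3) → C = 656
  (40/3, 0) → C = 1720/3
  (4, 7) → C = 508
The feasible region is unbounded (it extends along (0, 1), (1, 0)), but C strictly increases along every unbounded feasible direction, so there is no improving ray and the minimum is attained at a vertex.

The binding constraints are 3x_1 + 4x_2 = 40 and 5x_1 + 3x_2 = 41.
Solving simultaneously gives x_1 = 4, x_2 = 7.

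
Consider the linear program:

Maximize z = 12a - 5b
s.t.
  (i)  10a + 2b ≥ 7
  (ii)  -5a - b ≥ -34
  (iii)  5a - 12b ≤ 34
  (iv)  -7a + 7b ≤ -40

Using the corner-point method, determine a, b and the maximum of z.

a = 34/5, b = 0, maximum z = 408/5

Vertices and z = 12a - 5b:
  (34/5, 0) → z = 408/5
  (139/21, 19/21) → z = 1573/21
  (242/49, -38/49) → z = 442/7

The optimum lies where -5a - b = -34 and 5a - 12b = 34.
Solving simultaneously gives a = 34/5, b = 0.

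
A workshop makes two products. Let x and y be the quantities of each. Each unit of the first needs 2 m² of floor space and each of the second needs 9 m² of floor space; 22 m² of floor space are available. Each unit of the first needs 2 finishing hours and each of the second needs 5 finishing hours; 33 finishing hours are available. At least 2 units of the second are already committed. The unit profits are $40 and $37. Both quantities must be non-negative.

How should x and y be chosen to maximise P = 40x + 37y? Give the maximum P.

x = 2, y = 2, maximum P = 154

Corner points and P = 40x + 37y:
  (0, 22/9) → P = 814/9
  (0, 2) → P = 74
  (2, 2) → P = 154

The optimum lies where 2x + 9y = 22 and y = 2.
Solving simultaneously gives x = 2, y = 2.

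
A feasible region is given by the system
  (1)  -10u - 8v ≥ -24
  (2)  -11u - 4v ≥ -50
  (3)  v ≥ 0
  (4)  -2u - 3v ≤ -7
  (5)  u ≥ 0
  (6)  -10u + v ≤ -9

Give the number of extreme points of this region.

The feasible vertices (each the meet of two boundaries and inside every other half-plane) are:
  (8/7, 11/7)
  (16/15, 5/3)
  (17/16, 13/8)

3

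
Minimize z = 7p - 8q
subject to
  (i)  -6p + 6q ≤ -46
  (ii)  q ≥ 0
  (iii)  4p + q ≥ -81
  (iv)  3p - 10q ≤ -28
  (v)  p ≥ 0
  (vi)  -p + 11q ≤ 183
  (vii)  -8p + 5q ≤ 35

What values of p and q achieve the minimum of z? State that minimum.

Corner points and z = 7p - 8q:
  (314/21, 51/7) → z = 974/21
  (401/15, 286/15) → z = 173/5
  (1522/23, 521/23) → z = 282

p = 401/15, q = 286/15, minimum z = 173/5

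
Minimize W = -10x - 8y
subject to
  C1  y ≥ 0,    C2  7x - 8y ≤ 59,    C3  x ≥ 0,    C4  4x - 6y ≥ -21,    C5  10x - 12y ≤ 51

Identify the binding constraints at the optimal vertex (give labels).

C4 and C5

Corner points and W = -10x - 8y:
  (0, 0) → W = 0
  (51/10, 0) → W = -51
  (0, 7/2) → W = -28
  (93/2, 69/2) → W = -741

The minimum is at (93/2, 69/2). Substituting into each constraint, equality holds for C4 and C5; the remaining constraints have slack.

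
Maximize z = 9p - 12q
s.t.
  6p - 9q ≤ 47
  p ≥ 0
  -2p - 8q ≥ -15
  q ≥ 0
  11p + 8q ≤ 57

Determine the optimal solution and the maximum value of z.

p = 57/11, q = 0, maximum z = 513/11

Extreme points and z = 9p - 12q:
  (0, 15/8) → z = -45/2
  (0, 0) → z = 0
  (14/3, 17/24) → z = 67/2
  (57/11, 0) → z = 513/11

The optimum lies where q = 0 and 11p + 8q = 57.
Solving simultaneously gives p = 57/11, q = 0.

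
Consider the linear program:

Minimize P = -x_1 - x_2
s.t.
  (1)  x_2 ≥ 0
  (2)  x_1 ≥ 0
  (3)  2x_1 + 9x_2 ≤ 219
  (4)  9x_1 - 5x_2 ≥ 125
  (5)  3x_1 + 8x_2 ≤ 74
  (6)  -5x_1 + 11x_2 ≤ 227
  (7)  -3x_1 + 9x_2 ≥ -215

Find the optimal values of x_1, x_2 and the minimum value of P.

Vertices and P = -x_1 - x_2:
  (125/9, 0) → P = -125/9
  (74/3, 0) → P = -74/3
  (1370/87, 97/29) → P = -1661/87

x_1 = 74/3, x_2 = 0, minimum P = -74/3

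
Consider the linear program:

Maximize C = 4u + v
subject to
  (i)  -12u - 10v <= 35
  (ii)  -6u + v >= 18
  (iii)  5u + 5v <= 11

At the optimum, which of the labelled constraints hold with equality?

(ii) and (iii)

Corner points and C = 4u + v:
  (-215/72, 1/12) → C = -427/36
  (-57/2, 307/10) → C = -833/10
  (-79/35, 156/35) → C = -32/7

The maximum is at (-79/35, 156/35). Substituting into each constraint, equality holds for (ii) and (iii); the remaining constraints have slack.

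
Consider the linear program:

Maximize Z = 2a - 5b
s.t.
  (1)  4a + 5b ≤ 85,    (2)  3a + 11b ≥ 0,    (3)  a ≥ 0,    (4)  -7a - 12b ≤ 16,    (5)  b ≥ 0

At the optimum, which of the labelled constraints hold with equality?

Vertices and Z = 2a - 5b:
  (0, 17) → Z = -85
  (85/4, 0) → Z = 85/2
  (0, 0) → Z = 0

The maximum is at (85/4, 0). Substituting into each constraint, equality holds for (1) and (5); the remaining constraints have slack.

(1) and (5)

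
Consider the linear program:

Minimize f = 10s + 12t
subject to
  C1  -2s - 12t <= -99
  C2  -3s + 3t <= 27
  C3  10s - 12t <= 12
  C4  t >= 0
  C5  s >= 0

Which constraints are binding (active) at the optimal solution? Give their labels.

C1 and C5

Corner points and f = 10s + 12t:
  (37/4, 161/24) → f = 173
  (0, 33/4) → f = 99
  (0, 9) → f = 108
The feasible region is unbounded (it extends along (6, 5), (1, 1)), but f strictly increases along every unbounded feasible direction, so there is no improving ray and the minimum is attained at a vertex.

The minimum is at (0, 33/4). Substituting into each constraint, equality holds for C1 and C5; the remaining constraints have slack.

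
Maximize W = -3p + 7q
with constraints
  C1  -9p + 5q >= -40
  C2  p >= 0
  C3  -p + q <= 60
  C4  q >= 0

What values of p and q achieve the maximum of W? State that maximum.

Vertices and W = -3p + 7q:
  (85, 145) → W = 760
  (40/9, 0) → W = -40/3
  (0, 60) → W = 420
  (0, 0) → W = 0

The optimum lies where -9p + 5q = -40 and -p + q = 60.
Solving simultaneously gives p = 85, q = 145.

p = 85, q = 145, maximum W = 760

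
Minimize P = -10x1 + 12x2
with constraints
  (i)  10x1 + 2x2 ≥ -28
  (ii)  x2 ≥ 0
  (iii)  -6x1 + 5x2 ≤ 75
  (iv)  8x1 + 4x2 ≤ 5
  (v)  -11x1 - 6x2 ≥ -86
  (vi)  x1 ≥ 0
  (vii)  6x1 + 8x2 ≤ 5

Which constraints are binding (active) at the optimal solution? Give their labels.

Vertices and P = -10x1 + 12x2:
  (5/8, 0) → P = -25/4
  (0, 0) → P = 0
  (1/2, 1/4) → P = -2
  (0, 5/8) → P = 15/2

The minimum is at (5/8, 0). Substituting into each constraint, equality holds for (ii) and (iv); the remaining constraints have slack.

(ii) and (iv)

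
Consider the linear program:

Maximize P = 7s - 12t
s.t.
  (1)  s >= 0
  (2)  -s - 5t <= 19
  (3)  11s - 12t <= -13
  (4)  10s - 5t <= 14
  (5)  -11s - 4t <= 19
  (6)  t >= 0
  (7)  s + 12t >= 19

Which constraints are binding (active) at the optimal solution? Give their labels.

(3) and (7)

Vertices and P = 7s - 12t:
  (0, 19/12) → P = -19
  (233/65, 284/65) → P = -1777/65
  (1/2, 37/24) → P = -15
The feasible region is unbounded (it extends along (0, 1), (1, 2)), but P strictly decreases along every unbounded feasible direction, so there is no improving ray and the maximum is attained at a vertex.

The maximum is at (1/2, 37/24). Substituting into each constraint, equality holds for (3) and (7); the remaining constraints have slack.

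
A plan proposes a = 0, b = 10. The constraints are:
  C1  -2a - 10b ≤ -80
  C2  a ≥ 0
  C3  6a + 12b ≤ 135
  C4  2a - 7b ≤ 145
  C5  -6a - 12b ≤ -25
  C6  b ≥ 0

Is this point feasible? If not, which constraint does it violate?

C1: -100 ≤ -80 ✓
C2: 0 ≥ 0 ✓
C3: 120 ≤ 135 ✓
C4: -70 ≤ 145 ✓
C5: -120 ≤ -25 ✓
C6: 10 ≥ 0 ✓

feasible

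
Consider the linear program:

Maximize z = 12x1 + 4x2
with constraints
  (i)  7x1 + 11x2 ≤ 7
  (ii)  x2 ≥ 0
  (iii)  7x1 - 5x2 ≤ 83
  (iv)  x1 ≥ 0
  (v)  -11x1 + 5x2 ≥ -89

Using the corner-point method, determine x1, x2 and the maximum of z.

x1 = 1, x2 = 0, maximum z = 12

Corner points and z = 12x1 + 4x2:
  (1, 0) → z = 12
  (0, 7/11) → z = 28/11
  (0, 0) → z = 0

At the optimal vertex, 7x1 + 11x2 = 7 and x2 = 0.
Solving simultaneously gives x1 = 1, x2 = 0.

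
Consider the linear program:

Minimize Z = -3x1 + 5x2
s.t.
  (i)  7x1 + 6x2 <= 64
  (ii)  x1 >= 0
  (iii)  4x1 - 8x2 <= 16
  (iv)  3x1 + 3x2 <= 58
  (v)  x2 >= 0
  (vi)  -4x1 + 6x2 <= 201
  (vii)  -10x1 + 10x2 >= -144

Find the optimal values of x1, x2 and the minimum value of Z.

x1 = 38/5, x2 = 9/5, minimum Z = -69/5

Vertices and Z = -3x1 + 5x2:
  (0, 32/3) → Z = 160/3
  (38/5, 9/5) → Z = -69/5
  (0, 0) → Z = 0
  (4, 0) → Z = -12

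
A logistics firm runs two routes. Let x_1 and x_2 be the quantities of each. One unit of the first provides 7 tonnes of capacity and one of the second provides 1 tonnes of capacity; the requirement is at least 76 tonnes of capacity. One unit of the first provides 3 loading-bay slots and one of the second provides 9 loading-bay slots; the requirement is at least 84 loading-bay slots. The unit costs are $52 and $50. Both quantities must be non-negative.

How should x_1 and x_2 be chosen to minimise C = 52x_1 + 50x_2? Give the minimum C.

Feasible corners and C = 52x_1 + 50x_2:
  (0, 76) → C = 3800
  (28, 0) → C = 1456
  (10, 6) → C = 820
The feasible region is unbounded (it extends along (0, 1), (1, 0)), but C strictly increases along every unbounded feasible direction, so there is no improving ray and the minimum is attained at a vertex.

The binding constraints are 7x_1 + x_2 = 76 and 3x_1 + 9x_2 = 84.
Solving simultaneously gives x_1 = 10, x_2 = 6.

x_1 = 10, x_2 = 6, minimum C = 820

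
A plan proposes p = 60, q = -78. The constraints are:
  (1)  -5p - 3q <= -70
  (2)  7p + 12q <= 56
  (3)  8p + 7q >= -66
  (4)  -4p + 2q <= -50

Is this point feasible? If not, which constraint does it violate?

not feasible — violates (1)

Constraint (1): -5p - 3q = -66, which is not ≤ -70. All other constraints are satisfied.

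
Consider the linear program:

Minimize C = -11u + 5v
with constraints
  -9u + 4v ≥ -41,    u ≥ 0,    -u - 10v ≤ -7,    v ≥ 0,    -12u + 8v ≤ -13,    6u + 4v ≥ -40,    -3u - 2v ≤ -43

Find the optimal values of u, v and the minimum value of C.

u = 127/15, v = 44/5, minimum C = -737/15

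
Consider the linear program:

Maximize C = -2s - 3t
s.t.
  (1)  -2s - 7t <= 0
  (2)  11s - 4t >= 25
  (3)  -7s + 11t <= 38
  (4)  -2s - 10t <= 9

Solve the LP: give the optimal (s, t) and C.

Corner points and C = -2s - 3t:
  (35/17, -10/17) → C = -40/17
  (21/2, -3) → C = -12
  (427/93, 593/93) → C = -2633/93
The feasible region is unbounded (it extends along (11, 7), (5, -1)), but C strictly decreases along every unbounded feasible direction, so there is no improving ray and the maximum is attained at a vertex.

s = 35/17, t = -10/17, maximum C = -40/17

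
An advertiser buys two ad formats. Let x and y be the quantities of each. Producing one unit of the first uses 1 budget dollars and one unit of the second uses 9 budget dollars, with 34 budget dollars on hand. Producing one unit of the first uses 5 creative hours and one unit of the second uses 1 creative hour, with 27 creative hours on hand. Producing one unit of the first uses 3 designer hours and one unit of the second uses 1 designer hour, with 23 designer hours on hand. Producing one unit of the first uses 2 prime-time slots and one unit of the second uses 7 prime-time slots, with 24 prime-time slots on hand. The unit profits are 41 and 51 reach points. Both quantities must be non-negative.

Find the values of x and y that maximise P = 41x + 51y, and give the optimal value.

x = 5, y = 2, maximum P = 307

Vertices and P = 41x + 51y:
  (0, 0) → P = 0
  (0, 24/7) → P = 1224/7
  (27/5, 0) → P = 1107/5
  (5, 2) → P = 307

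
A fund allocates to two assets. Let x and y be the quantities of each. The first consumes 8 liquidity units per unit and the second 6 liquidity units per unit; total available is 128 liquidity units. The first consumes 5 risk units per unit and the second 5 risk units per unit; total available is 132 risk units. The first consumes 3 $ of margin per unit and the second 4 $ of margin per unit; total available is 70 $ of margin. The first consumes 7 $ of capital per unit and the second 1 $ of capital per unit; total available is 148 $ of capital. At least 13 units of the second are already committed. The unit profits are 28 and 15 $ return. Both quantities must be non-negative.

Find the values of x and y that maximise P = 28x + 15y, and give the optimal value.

x = 6, y = 13, maximum P = 363

Extreme points and P = 28x + 15y:
  (0, 35/2) → P = 525/2
  (0, 13) → P = 195
  (6, 13) → P = 363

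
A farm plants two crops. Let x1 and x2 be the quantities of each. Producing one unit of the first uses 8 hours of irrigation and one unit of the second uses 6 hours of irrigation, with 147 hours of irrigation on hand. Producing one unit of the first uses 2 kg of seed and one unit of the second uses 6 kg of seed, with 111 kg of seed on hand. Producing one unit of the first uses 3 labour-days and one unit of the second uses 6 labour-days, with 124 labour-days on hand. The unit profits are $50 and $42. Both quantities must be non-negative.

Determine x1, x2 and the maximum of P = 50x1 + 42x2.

x1 = 6, x2 = 33/2, maximum P = 993

Extreme points and P = 50x1 + 42x2:
  (0, 0) → P = 0
  (0, 37/2) → P = 777
  (147/8, 0) → P = 3675/4
  (6, 33/2) → P = 993

The optimum lies where 8x1 + 6x2 = 147 and 2x1 + 6x2 = 111.
Solving simultaneously gives x1 = 6, x2 = 33/2.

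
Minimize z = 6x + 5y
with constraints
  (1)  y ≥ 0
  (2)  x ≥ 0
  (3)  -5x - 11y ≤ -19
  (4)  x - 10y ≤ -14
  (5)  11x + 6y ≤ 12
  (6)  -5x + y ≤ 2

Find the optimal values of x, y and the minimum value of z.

x = 0, y = 19/11, minimum z = 95/11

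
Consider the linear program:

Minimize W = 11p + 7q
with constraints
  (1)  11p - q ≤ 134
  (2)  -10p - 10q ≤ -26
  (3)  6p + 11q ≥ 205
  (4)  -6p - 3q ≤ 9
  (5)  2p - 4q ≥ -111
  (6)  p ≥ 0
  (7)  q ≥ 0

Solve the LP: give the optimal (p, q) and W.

p = 0, q = 205/11, minimum W = 1435/11

Corner points and W = 11p + 7q:
  (1679/127, 1451/127) → W = 28626/127
  (647/42, 1489/42) → W = 8770/21
  (0, 205/11) → W = 1435/11
  (0, 111/4) → W = 777/4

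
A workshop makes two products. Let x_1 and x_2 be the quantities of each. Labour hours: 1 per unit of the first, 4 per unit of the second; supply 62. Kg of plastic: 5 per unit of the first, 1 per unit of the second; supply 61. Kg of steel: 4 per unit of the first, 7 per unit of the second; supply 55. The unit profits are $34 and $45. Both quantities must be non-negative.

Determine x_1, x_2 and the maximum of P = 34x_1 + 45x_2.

x_1 = 12, x_2 = 1, maximum P = 453

Feasible corners and P = 34x_1 + 45x_2:
  (0, 0) → P = 0
  (0, 55/7) → P = 2475/7
  (61/5, 0) → P = 2074/5
  (12, 1) → P = 453

The binding constraints are 5x_1 + x_2 = 61 and 4x_1 + 7x_2 = 55.
Solving simultaneously gives x_1 = 12, x_2 = 1.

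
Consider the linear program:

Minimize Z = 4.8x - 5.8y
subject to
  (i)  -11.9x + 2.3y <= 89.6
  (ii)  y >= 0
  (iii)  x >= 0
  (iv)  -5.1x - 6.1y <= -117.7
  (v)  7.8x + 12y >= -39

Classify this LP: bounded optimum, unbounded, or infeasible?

From the feasible point (0, 896/23), moving in the direction (2.3, 11.9) keeps every constraint satisfied while Z decreases without bound.

unbounded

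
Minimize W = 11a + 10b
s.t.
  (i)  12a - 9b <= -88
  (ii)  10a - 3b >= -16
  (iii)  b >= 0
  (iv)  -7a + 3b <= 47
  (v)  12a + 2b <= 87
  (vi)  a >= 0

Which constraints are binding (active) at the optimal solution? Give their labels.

(i) and (ii)

Vertices and W = 11a + 10b:
  (20/9, 344/27) → W = 4100/27
  (607/132, 175/11) → W = 27677/132
  (229/56, 531/28) → W = 1877/8

The minimum is at (20/9, 344/27). Substituting into each constraint, equality holds for (i) and (ii); the remaining constraints have slack.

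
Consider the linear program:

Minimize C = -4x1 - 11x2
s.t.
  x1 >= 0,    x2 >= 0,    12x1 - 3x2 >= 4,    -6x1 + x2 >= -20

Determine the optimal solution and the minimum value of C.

Extreme points and C = -4x1 - 11x2:
  (1/3, 0) → C = -4/3
  (10/3, 0) → C = -40/3
  (28/3, 36) → C = -1300/3

The optimum lies where 12x1 - 3x2 = 4 and -6x1 + x2 = -20.
Solving simultaneously gives x1 = 28/3, x2 = 36.

x1 = 28/3, x2 = 36, minimum C = -1300/3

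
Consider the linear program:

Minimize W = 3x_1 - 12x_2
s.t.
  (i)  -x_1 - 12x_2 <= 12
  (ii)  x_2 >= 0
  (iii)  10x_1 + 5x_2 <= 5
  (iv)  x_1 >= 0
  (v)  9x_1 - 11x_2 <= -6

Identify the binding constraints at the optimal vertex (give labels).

Corner points and W = 3x_1 - 12x_2:
  (0, 1) → W = -12
  (5/31, 21/31) → W = -237/31
  (0, 6/11) → W = -72/11

The minimum is at (0, 1). Substituting into each constraint, equality holds for (iii) and (iv); the remaining constraints have slack.

(iii) and (iv)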